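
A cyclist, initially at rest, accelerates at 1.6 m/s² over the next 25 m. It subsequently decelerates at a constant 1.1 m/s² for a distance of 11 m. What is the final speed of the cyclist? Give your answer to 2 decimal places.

Phase 1 (accelerating): v₀ = 0 m/s, a = 1.6 m/s².
v² = v₀² + 2aΔx = 0² + 2·1.6·25 = 80.0 → v = 8.94 m/s
t = (v − v₀)/a = (8.94 − 0)/1.6 = 5.59 s

Phase 2 (decelerating): v₀ = 8.94 m/s, a = -1.1 m/s².
v² = v₀² + 2aΔx = 8.94² + 2·-1.1·11 = 55.8 → v = 7.47 m/s
t = (v − v₀)/a = (7.47 − 8.94)/-1.1 = 1.34 s
Final speed = 7.47 m/s

7.47 m/s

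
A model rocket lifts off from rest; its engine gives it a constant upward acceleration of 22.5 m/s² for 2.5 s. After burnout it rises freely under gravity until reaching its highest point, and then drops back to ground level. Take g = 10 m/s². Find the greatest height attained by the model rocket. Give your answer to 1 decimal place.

228.5 m

Phase 1 (powered ascent): v₀ = 0 m/s, a = 22.5 m/s².
v = v₀ + at = 0 + (22.5)(2.5) = 56.2 m/s
Δx = v₀t + ½at² = 0·2.5 + 0.5·22.5·2.5² = 70.3 m

Phase 2 (coasting upward): v₀ = 56.2 m/s, a = -10 m/s².
v = v₀ + at → t = (0 − 56.2) / -10 = 5.62 s
v² = v₀² + 2aΔx → Δx = (0² − 56.2²)/(2·-10) = 158 m
Maximum height = 70.3 + 158 = 229 m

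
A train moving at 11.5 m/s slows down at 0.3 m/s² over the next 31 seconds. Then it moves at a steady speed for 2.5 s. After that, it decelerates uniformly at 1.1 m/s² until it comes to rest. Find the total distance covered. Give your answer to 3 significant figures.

220 m

Phase 1 (decelerating): v₀ = 11.5 m/s, a = -0.3 m/s².
v = v₀ + at = 11.5 + (-0.3)(31) = 2.20 m/s
Δx = v₀t + ½at² = 11.5·31 + 0.5·-0.3·31² = 212 m

Phase 2 (constant speed): v₀ = 2.20 m/s, a = 0 m/s².
v = v₀ + at = 2.20 + (0)(2.5) = 2.20 m/s
Δx = v₀t + ½at² = 2.20·2.5 + 0.5·0·2.5² = 5.50 m

Phase 3 (decelerating): v₀ = 2.20 m/s, a = -1.1 m/s².
v = v₀ + at → t = (0 − 2.20) / -1.1 = 2.00 s
v² = v₀² + 2aΔx → Δx = (0² − 2.20²)/(2·-1.1) = 2.20 m
Total distance = 212 + 5.50 + 2.20 = 220 m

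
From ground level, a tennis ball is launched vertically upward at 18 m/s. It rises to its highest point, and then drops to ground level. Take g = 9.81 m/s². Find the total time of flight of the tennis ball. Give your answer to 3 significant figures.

3.67 s

Phase 1 (rising): v₀ = 18.0 m/s, a = -9.81 m/s².
v = v₀ + at → t = (0 − 18.0) / -9.81 = 1.83 s
v² = v₀² + 2aΔx → Δx = (0² − 18.0²)/(2·-9.81) = 16.5 m

Phase 2 (falling): v₀ = 0 m/s, a = -9.81 m/s².
Falls 16.5 m from rest: t = √(2·16.5/9.81) = 1.83 s; v = g·t = 18.0 m/s.
Total time = 1.83 + 1.83 = 3.67 s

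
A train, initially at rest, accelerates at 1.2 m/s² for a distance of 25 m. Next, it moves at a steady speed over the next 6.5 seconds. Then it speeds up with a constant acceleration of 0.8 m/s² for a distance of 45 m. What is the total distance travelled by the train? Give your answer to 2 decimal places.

120.35 m

Phase 1 (accelerating): v₀ = 0 m/s, a = 1.2 m/s².
v² = v₀² + 2aΔx = 0² + 2·1.2·25 = 60.0 → v = 7.75 m/s
t = (v − v₀)/a = (7.75 − 0)/1.2 = 6.45 s

Phase 2 (constant speed): v₀ = 7.75 m/s, a = 0 m/s².
v = v₀ + at = 7.75 + (0)(6.5) = 7.75 m/s
Δx = v₀t + ½at² = 7.75·6.5 + 0.5·0·6.5² = 50.3 m

Phase 3 (accelerating): v₀ = 7.75 m/s, a = 0.8 m/s².
v² = v₀² + 2aΔx = 7.75² + 2·0.8·45 = 132 → v = 11.5 m/s
t = (v − v₀)/a = (11.5 − 7.75)/0.8 = 4.68 s
Total distance = 25.0 + 50.3 + 45.0 = 120 m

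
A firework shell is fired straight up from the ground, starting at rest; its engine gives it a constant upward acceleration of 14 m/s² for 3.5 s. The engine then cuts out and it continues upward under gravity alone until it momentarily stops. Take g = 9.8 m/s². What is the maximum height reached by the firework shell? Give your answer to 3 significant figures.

Phase 1 (powered ascent): v₀ = 0 m/s, a = 14 m/s².
v = v₀ + at = 0 + (14)(3.5) = 49.0 m/s
Δx = v₀t + ½at² = 0·3.5 + 0.5·14·3.5² = 85.8 m

Phase 2 (coasting upward): v₀ = 49.0 m/s, a = -9.8 m/s².
v = v₀ + at → t = (0 − 49.0) / -9.8 = 5.00 s
v² = v₀² + 2aΔx → Δx = (0² − 49.0²)/(2·-9.8) = 122 m
Maximum height = 85.8 + 122 = 208 m

208 m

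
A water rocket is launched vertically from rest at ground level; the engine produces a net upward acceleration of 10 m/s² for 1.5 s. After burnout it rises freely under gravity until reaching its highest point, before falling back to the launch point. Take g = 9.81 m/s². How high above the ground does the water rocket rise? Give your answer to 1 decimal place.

22.7 m

Phase 1 (powered ascent): v₀ = 0 m/s, a = 10 m/s².
v = v₀ + at = 0 + (10)(1.5) = 15.0 m/s
Δx = v₀t + ½at² = 0·1.5 + 0.5·10·1.5² = 11.2 m

Phase 2 (coasting upward): v₀ = 15.0 m/s, a = -9.81 m/s².
v = v₀ + at → t = (0 − 15.0) / -9.81 = 1.53 s
v² = v₀² + 2aΔx → Δx = (0² − 15.0²)/(2·-9.81) = 11.5 m
Maximum height = 11.2 + 11.5 = 22.7 m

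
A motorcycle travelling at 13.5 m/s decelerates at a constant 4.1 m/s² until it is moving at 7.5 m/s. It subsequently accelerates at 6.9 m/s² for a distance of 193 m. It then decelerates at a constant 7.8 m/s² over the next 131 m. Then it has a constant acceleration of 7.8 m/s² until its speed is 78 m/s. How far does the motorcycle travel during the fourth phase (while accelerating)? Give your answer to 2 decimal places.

346.66 m

Phase 1 (decelerating): v₀ = 13.5 m/s, a = -4.1 m/s².
v = v₀ + at → t = (7.5 − 13.5) / -4.1 = 1.46 s
v² = v₀² + 2aΔx → Δx = (7.5² − 13.5²)/(2·-4.1) = 15.4 m

Phase 2 (accelerating): v₀ = 7.50 m/s, a = 6.9 m/s².
v² = v₀² + 2aΔx = 7.50² + 2·6.9·193 = 2720 → v = 52.2 m/s
t = (v − v₀)/a = (52.2 − 7.50)/6.9 = 6.47 s

Phase 3 (decelerating): v₀ = 52.2 m/s, a = -7.8 m/s².
v² = v₀² + 2aΔx = 52.2² + 2·-7.8·131 = 676 → v = 26.0 m/s
t = (v − v₀)/a = (26.0 − 52.2)/-7.8 = 3.35 s

Phase 4 (accelerating): v₀ = 26.0 m/s, a = 7.8 m/s².
v = v₀ + at → t = (78 − 26.0) / 7.8 = 6.67 s
v² = v₀² + 2aΔx → Δx = (78² − 26.0²)/(2·7.8) = 347 m
Distance in phase 4 = 347 m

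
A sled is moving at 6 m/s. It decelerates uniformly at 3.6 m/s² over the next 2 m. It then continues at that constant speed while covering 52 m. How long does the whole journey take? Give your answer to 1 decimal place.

Phase 1 (decelerating): v₀ = 6.00 m/s, a = -3.6 m/s².
v² = v₀² + 2aΔx = 6.00² + 2·-3.6·2 = 21.6 → v = 4.65 m/s
t = (v − v₀)/a = (4.65 − 6.00)/-3.6 = 0.376 s

Phase 2 (constant speed): v₀ = 4.65 m/s, a = 0 m/s².
Constant speed: t = d/v = 52/4.65 = 11.2 s
Total time = 0.376 + 11.2 = 11.6 s

11.6 s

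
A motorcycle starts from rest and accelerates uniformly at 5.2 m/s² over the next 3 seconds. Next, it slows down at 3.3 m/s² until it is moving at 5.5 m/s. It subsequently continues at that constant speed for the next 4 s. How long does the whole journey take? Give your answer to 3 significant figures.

10.1 s

Phase 1 (accelerating): v₀ = 0 m/s, a = 5.2 m/s².
v = v₀ + at = 0 + (5.2)(3) = 15.6 m/s
Δx = v₀t + ½at² = 0·3 + 0.5·5.2·3² = 23.4 m

Phase 2 (decelerating): v₀ = 15.6 m/s, a = -3.3 m/s².
v = v₀ + at → t = (5.5 − 15.6) / -3.3 = 3.06 s
v² = v₀² + 2aΔx → Δx = (5.5² − 15.6²)/(2·-3.3) = 32.3 m

Phase 3 (constant speed): v₀ = 5.50 m/s, a = 0 m/s².
v = v₀ + at = 5.50 + (0)(4) = 5.50 m/s
Δx = v₀t + ½at² = 5.50·4 + 0.5·0·4² = 22.0 m
Total time = 3.00 + 3.06 + 4.00 = 10.1 s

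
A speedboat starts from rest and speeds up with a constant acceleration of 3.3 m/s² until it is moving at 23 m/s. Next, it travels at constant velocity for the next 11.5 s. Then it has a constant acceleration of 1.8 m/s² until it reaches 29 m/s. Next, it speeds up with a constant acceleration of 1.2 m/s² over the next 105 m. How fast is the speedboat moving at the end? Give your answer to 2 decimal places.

Phase 1 (accelerating): v₀ = 0 m/s, a = 3.3 m/s².
v = v₀ + at → t = (23 − 0) / 3.3 = 6.97 s
v² = v₀² + 2aΔx → Δx = (23² − 0²)/(2·3.3) = 80.2 m

Phase 2 (constant speed): v₀ = 23.0 m/s, a = 0 m/s².
v = v₀ + at = 23.0 + (0)(11.5) = 23.0 m/s
Δx = v₀t + ½at² = 23.0·11.5 + 0.5·0·11.5² = 264 m

Phase 3 (accelerating): v₀ = 23.0 m/s, a = 1.8 m/s².
v = v₀ + at → t = (29 − 23.0) / 1.8 = 3.33 s
v² = v₀² + 2aΔx → Δx = (29² − 23.0²)/(2·1.8) = 86.7 m

Phase 4 (accelerating): v₀ = 29.0 m/s, a = 1.2 m/s².
v² = v₀² + 2aΔx = 29.0² + 2·1.2·105 = 1090 → v = 33.1 m/s
t = (v − v₀)/a = (33.1 − 29.0)/1.2 = 3.38 s
Final speed = 33.1 m/s

33.06 m/s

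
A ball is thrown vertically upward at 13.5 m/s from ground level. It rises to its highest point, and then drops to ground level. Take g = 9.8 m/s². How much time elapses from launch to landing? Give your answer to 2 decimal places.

2.76 s

Phase 1 (rising): v₀ = 13.5 m/s, a = -9.8 m/s².
v = v₀ + at → t = (0 − 13.5) / -9.8 = 1.38 s
v² = v₀² + 2aΔx → Δx = (0² − 13.5²)/(2·-9.8) = 9.30 m

Phase 2 (falling): v₀ = 0 m/s, a = -9.8 m/s².
Falls 9.30 m from rest: t = √(2·9.30/9.8) = 1.38 s; v = g·t = 13.5 m/s.
Total time = 1.38 + 1.38 = 2.76 s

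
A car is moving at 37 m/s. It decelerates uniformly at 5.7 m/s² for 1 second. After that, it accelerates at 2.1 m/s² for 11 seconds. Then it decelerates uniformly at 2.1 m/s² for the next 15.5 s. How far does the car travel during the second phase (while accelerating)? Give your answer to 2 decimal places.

471.35 m

Phase 1 (decelerating): v₀ = 37.0 m/s, a = -5.7 m/s².
v = v₀ + at = 37.0 + (-5.7)(1) = 31.3 m/s
Δx = v₀t + ½at² = 37.0·1 + 0.5·-5.7·1² = 34.1 m

Phase 2 (accelerating): v₀ = 31.3 m/s, a = 2.1 m/s².
v = v₀ + at = 31.3 + (2.1)(11) = 54.4 m/s
Δx = v₀t + ½at² = 31.3·11 + 0.5·2.1·11² = 471 m
Distance in phase 2 = 471 m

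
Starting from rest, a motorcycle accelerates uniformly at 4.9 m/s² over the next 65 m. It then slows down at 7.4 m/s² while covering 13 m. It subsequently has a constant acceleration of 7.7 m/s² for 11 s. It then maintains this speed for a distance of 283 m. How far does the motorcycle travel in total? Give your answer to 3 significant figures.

Phase 1 (accelerating): v₀ = 0 m/s, a = 4.9 m/s².
v² = v₀² + 2aΔx = 0² + 2·4.9·65 = 637 → v = 25.2 m/s
t = (v − v₀)/a = (25.2 − 0)/4.9 = 5.15 s

Phase 2 (decelerating): v₀ = 25.2 m/s, a = -7.4 m/s².
v² = v₀² + 2aΔx = 25.2² + 2·-7.4·13 = 445 → v = 21.1 m/s
t = (v − v₀)/a = (21.1 − 25.2)/-7.4 = 0.561 s

Phase 3 (accelerating): v₀ = 21.1 m/s, a = 7.7 m/s².
v = v₀ + at = 21.1 + (7.7)(11) = 106 m/s
Δx = v₀t + ½at² = 21.1·11 + 0.5·7.7·11² = 698 m

Phase 4 (constant speed): v₀ = 106 m/s, a = 0 m/s².
Constant speed: t = d/v = 283/106 = 2.68 s
Total distance = 65.0 + 13.0 + 698 + 283 = 1060 m

1060 m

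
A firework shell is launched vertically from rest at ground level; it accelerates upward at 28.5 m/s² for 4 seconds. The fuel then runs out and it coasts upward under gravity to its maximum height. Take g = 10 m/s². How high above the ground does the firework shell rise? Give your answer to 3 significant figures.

Phase 1 (powered ascent): v₀ = 0 m/s, a = 28.5 m/s².
v = v₀ + at = 0 + (28.5)(4) = 114 m/s
Δx = v₀t + ½at² = 0·4 + 0.5·28.5·4² = 228 m

Phase 2 (coasting upward): v₀ = 114 m/s, a = -10 m/s².
v = v₀ + at → t = (0 − 114) / -10 = 11.4 s
v² = v₀² + 2aΔx → Δx = (0² − 114²)/(2·-10) = 650 m
Maximum height = 228 + 650 = 878 m

878 m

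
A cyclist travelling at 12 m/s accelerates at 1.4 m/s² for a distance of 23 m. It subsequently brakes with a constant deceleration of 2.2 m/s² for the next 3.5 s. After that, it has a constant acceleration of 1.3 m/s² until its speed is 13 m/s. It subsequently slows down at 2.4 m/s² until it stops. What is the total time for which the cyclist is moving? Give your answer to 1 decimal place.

15.5 s

Phase 1 (accelerating): v₀ = 12.0 m/s, a = 1.4 m/s².
v² = v₀² + 2aΔx = 12.0² + 2·1.4·23 = 208 → v = 14.4 m/s
t = (v − v₀)/a = (14.4 − 12.0)/1.4 = 1.74 s

Phase 2 (decelerating): v₀ = 14.4 m/s, a = -2.2 m/s².
v = v₀ + at = 14.4 + (-2.2)(3.5) = 6.74 m/s
Δx = v₀t + ½at² = 14.4·3.5 + 0.5·-2.2·3.5² = 37.1 m

Phase 3 (accelerating): v₀ = 6.74 m/s, a = 1.3 m/s².
v = v₀ + at → t = (13 − 6.74) / 1.3 = 4.82 s
v² = v₀² + 2aΔx → Δx = (13² − 6.74²)/(2·1.3) = 47.5 m

Phase 4 (decelerating): v₀ = 13.0 m/s, a = -2.4 m/s².
v = v₀ + at → t = (0 − 13.0) / -2.4 = 5.42 s
v² = v₀² + 2aΔx → Δx = (0² − 13.0²)/(2·-2.4) = 35.2 m
Total time = 1.74 + 3.50 + 4.82 + 5.42 = 15.5 s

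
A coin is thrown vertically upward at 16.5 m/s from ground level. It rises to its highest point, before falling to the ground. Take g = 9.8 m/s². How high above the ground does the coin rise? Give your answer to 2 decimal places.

Phase 1 (rising): v₀ = 16.5 m/s, a = -9.8 m/s².
v = v₀ + at → t = (0 − 16.5) / -9.8 = 1.68 s
v² = v₀² + 2aΔx → Δx = (0² − 16.5²)/(2·-9.8) = 13.9 m
Maximum height = 13.9 m

13.89 m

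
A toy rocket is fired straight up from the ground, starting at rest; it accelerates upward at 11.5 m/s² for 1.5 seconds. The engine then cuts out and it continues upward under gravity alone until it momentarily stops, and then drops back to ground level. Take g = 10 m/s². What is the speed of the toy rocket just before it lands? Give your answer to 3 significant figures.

23.6 m/s

Phase 1 (powered ascent): v₀ = 0 m/s, a = 11.5 m/s².
v = v₀ + at = 0 + (11.5)(1.5) = 17.2 m/s
Δx = v₀t + ½at² = 0·1.5 + 0.5·11.5·1.5² = 12.9 m

Phase 2 (coasting upward): v₀ = 17.2 m/s, a = -10 m/s².
v = v₀ + at → t = (0 − 17.2) / -10 = 1.73 s
v² = v₀² + 2aΔx → Δx = (0² − 17.2²)/(2·-10) = 14.9 m

Phase 3 (free fall): v₀ = 0 m/s, a = -10 m/s².
Falls 27.8 m from rest: t = √(2·27.8/10) = 2.36 s; v = g·t = 23.6 m/s.
Impact speed = 23.6 m/s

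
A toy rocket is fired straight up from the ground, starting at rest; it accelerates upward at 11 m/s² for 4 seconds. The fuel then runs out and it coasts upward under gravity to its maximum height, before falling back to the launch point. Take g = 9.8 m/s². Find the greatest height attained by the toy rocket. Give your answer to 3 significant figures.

187 m

Phase 1 (powered ascent): v₀ = 0 m/s, a = 11 m/s².
v = v₀ + at = 0 + (11)(4) = 44.0 m/s
Δx = v₀t + ½at² = 0·4 + 0.5·11·4² = 88.0 m

Phase 2 (coasting upward): v₀ = 44.0 m/s, a = -9.8 m/s².
v = v₀ + at → t = (0 − 44.0) / -9.8 = 4.49 s
v² = v₀² + 2aΔx → Δx = (0² − 44.0²)/(2·-9.8) = 98.8 m
Maximum height = 88.0 + 98.8 = 187 m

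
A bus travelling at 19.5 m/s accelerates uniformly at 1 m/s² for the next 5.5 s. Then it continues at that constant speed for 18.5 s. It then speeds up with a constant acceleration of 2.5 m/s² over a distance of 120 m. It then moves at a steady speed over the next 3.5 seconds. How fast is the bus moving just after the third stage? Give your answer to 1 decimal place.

Phase 1 (accelerating): v₀ = 19.5 m/s, a = 1 m/s².
v = v₀ + at = 19.5 + (1)(5.5) = 25.0 m/s
Δx = v₀t + ½at² = 19.5·5.5 + 0.5·1·5.5² = 122 m

Phase 2 (constant speed): v₀ = 25.0 m/s, a = 0 m/s².
v = v₀ + at = 25.0 + (0)(18.5) = 25.0 m/s
Δx = v₀t + ½at² = 25.0·18.5 + 0.5·0·18.5² = 462 m

Phase 3 (accelerating): v₀ = 25.0 m/s, a = 2.5 m/s².
v² = v₀² + 2aΔx = 25.0² + 2·2.5·120 = 1220 → v = 35.0 m/s
t = (v − v₀)/a = (35.0 − 25.0)/2.5 = 4.00 s
Speed at end of phase 3 = 35.0 m/s

35.0 m/s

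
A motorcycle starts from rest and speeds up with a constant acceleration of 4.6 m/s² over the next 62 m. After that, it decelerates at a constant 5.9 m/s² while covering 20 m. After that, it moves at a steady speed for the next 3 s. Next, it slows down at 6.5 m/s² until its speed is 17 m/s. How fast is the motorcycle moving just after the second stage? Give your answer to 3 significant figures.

Phase 1 (accelerating): v₀ = 0 m/s, a = 4.6 m/s².
v² = v₀² + 2aΔx = 0² + 2·4.6·62 = 570 → v = 23.9 m/s
t = (v − v₀)/a = (23.9 − 0)/4.6 = 5.19 s

Phase 2 (decelerating): v₀ = 23.9 m/s, a = -5.9 m/s².
v² = v₀² + 2aΔx = 23.9² + 2·-5.9·20 = 334 → v = 18.3 m/s
t = (v − v₀)/a = (18.3 − 23.9)/-5.9 = 0.949 s
Speed at end of phase 2 = 18.3 m/s

18.3 m/s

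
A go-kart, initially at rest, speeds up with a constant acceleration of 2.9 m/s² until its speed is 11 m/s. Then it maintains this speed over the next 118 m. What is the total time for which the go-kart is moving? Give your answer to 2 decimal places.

14.52 s

Phase 1 (accelerating): v₀ = 0 m/s, a = 2.9 m/s².
v = v₀ + at → t = (11 − 0) / 2.9 = 3.79 s
v² = v₀² + 2aΔx → Δx = (11² − 0²)/(2·2.9) = 20.9 m

Phase 2 (constant speed): v₀ = 11.0 m/s, a = 0 m/s².
Constant speed: t = d/v = 118/11.0 = 10.7 s
Total time = 3.79 + 10.7 = 14.5 s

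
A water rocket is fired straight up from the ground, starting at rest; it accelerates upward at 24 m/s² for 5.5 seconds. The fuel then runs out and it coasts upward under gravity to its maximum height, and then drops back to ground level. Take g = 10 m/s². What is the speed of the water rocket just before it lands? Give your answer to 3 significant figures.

157 m/s

Phase 1 (powered ascent): v₀ = 0 m/s, a = 24 m/s².
v = v₀ + at = 0 + (24)(5.5) = 132 m/s
Δx = v₀t + ½at² = 0·5.5 + 0.5·24·5.5² = 363 m

Phase 2 (coasting upward): v₀ = 132 m/s, a = -10 m/s².
v = v₀ + at → t = (0 − 132) / -10 = 13.2 s
v² = v₀² + 2aΔx → Δx = (0² − 132²)/(2·-10) = 871 m

Phase 3 (free fall): v₀ = 0 m/s, a = -10 m/s².
Falls 1230 m from rest: t = √(2·1230/10) = 15.7 s; v = g·t = 157 m/s.
Impact speed = 157 m/s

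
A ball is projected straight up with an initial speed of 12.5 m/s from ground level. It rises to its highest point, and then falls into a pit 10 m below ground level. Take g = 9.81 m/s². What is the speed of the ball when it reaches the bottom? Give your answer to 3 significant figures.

18.8 m/s

Phase 1 (rising): v₀ = 12.5 m/s, a = -9.81 m/s².
v = v₀ + at → t = (0 − 12.5) / -9.81 = 1.27 s
v² = v₀² + 2aΔx → Δx = (0² − 12.5²)/(2·-9.81) = 7.96 m

Phase 2 (falling): v₀ = 0 m/s, a = -9.81 m/s².
Falls 18.0 m from rest: t = √(2·18.0/9.81) = 1.91 s; v = g·t = 18.8 m/s.
Final speed = 18.8 m/s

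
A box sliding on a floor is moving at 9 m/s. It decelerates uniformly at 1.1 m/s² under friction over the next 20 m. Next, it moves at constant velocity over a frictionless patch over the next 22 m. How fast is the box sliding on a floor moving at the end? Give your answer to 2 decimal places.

6.08 m/s

Phase 1 (decelerating): v₀ = 9.00 m/s, a = -1.1 m/s².
v² = v₀² + 2aΔx = 9.00² + 2·-1.1·20 = 37.0 → v = 6.08 m/s
t = (v − v₀)/a = (6.08 − 9.00)/-1.1 = 2.65 s

Phase 2 (constant speed): v₀ = 6.08 m/s, a = 0 m/s².
Constant speed: t = d/v = 22/6.08 = 3.62 s
Final speed = 6.08 m/s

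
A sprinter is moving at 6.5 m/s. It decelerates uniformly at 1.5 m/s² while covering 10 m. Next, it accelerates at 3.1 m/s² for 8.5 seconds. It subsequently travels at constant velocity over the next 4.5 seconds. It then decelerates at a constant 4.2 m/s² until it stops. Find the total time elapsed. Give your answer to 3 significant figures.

Phase 1 (decelerating): v₀ = 6.50 m/s, a = -1.5 m/s².
v² = v₀² + 2aΔx = 6.50² + 2·-1.5·10 = 12.2 → v = 3.50 m/s
t = (v − v₀)/a = (3.50 − 6.50)/-1.5 = 2.00 s

Phase 2 (accelerating): v₀ = 3.50 m/s, a = 3.1 m/s².
v = v₀ + at = 3.50 + (3.1)(8.5) = 29.9 m/s
Δx = v₀t + ½at² = 3.50·8.5 + 0.5·3.1·8.5² = 142 m

Phase 3 (constant speed): v₀ = 29.9 m/s, a = 0 m/s².
v = v₀ + at = 29.9 + (0)(4.5) = 29.9 m/s
Δx = v₀t + ½at² = 29.9·4.5 + 0.5·0·4.5² = 134 m

Phase 4 (decelerating): v₀ = 29.9 m/s, a = -4.2 m/s².
v = v₀ + at → t = (0 − 29.9) / -4.2 = 7.11 s
v² = v₀² + 2aΔx → Δx = (0² − 29.9²)/(2·-4.2) = 106 m
Total time = 2.00 + 8.50 + 4.50 + 7.11 = 22.1 s

22.1 s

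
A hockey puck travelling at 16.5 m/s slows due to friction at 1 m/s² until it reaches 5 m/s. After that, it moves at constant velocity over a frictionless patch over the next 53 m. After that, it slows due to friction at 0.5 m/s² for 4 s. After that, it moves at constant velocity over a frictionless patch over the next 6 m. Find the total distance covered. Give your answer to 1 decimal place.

Phase 1 (decelerating): v₀ = 16.5 m/s, a = -1 m/s².
v = v₀ + at → t = (5 − 16.5) / -1 = 11.5 s
v² = v₀² + 2aΔx → Δx = (5² − 16.5²)/(2·-1) = 124 m

Phase 2 (constant speed): v₀ = 5.00 m/s, a = 0 m/s².
Constant speed: t = d/v = 53/5.00 = 10.6 s

Phase 3 (decelerating): v₀ = 5.00 m/s, a = -0.5 m/s².
v = v₀ + at = 5.00 + (-0.5)(4) = 3.00 m/s
Δx = v₀t + ½at² = 5.00·4 + 0.5·-0.5·4² = 16.0 m

Phase 4 (constant speed): v₀ = 3.00 m/s, a = 0 m/s².
Constant speed: t = d/v = 6/3.00 = 2.00 s
Total distance = 124 + 53.0 + 16.0 + 6.00 = 199 m

198.6 m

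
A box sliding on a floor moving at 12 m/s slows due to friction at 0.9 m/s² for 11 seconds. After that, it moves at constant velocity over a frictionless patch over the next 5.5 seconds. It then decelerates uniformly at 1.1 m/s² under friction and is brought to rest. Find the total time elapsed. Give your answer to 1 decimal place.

18.4 s

Phase 1 (decelerating): v₀ = 12.0 m/s, a = -0.9 m/s².
v = v₀ + at = 12.0 + (-0.9)(11) = 2.10 m/s
Δx = v₀t + ½at² = 12.0·11 + 0.5·-0.9·11² = 77.5 m

Phase 2 (constant speed): v₀ = 2.10 m/s, a = 0 m/s².
v = v₀ + at = 2.10 + (0)(5.5) = 2.10 m/s
Δx = v₀t + ½at² = 2.10·5.5 + 0.5·0·5.5² = 11.5 m

Phase 3 (decelerating): v₀ = 2.10 m/s, a = -1.1 m/s².
v = v₀ + at → t = (0 − 2.10) / -1.1 = 1.91 s
v² = v₀² + 2aΔx → Δx = (0² − 2.10²)/(2·-1.1) = 2.00 m
Total time = 11.0 + 5.50 + 1.91 = 18.4 s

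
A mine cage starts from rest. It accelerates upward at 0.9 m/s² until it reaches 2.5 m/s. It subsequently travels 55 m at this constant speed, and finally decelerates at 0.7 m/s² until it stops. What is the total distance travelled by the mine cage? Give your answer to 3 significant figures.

62.9 m

Phase 1 (accelerating): v₀ = 0 m/s, a = 0.9 m/s².
v = v₀ + at → t = (2.5 − 0) / 0.9 = 2.78 s
v² = v₀² + 2aΔx → Δx = (2.5² − 0²)/(2·0.9) = 3.47 m

Phase 2 (constant speed): v₀ = 2.50 m/s, a = 0 m/s².
Constant speed: t = d/v = 55/2.50 = 22.0 s

Phase 3 (decelerating): v₀ = 2.50 m/s, a = -0.7 m/s².
v = v₀ + at → t = (0 − 2.50) / -0.7 = 3.57 s
v² = v₀² + 2aΔx → Δx = (0² − 2.50²)/(2·-0.7) = 4.46 m
Total distance = 3.47 + 55.0 + 4.46 = 62.9 m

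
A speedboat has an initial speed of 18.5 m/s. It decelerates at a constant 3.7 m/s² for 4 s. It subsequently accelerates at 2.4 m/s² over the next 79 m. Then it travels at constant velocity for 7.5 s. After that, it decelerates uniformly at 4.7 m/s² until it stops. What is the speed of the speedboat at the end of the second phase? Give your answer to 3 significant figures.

Phase 1 (decelerating): v₀ = 18.5 m/s, a = -3.7 m/s².
v = v₀ + at = 18.5 + (-3.7)(4) = 3.70 m/s
Δx = v₀t + ½at² = 18.5·4 + 0.5·-3.7·4² = 44.4 m

Phase 2 (accelerating): v₀ = 3.70 m/s, a = 2.4 m/s².
v² = v₀² + 2aΔx = 3.70² + 2·2.4·79 = 393 → v = 19.8 m/s
t = (v − v₀)/a = (19.8 − 3.70)/2.4 = 6.72 s
Speed at end of phase 2 = 19.8 m/s

19.8 m/s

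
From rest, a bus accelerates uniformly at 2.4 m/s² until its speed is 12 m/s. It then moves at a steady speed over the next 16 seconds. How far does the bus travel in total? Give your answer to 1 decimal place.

Phase 1 (accelerating): v₀ = 0 m/s, a = 2.4 m/s².
v = v₀ + at → t = (12 − 0) / 2.4 = 5.00 s
v² = v₀² + 2aΔx → Δx = (12² − 0²)/(2·2.4) = 30.0 m

Phase 2 (constant speed): v₀ = 12.0 m/s, a = 0 m/s².
v = v₀ + at = 12.0 + (0)(16) = 12.0 m/s
Δx = v₀t + ½at² = 12.0·16 + 0.5·0·16² = 192 m
Total distance = 30.0 + 192 = 222 m

222.0 m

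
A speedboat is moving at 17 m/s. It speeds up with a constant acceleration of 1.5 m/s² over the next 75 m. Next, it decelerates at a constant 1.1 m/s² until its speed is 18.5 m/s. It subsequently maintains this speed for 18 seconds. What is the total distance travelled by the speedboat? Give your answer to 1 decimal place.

486.1 m

Phase 1 (accelerating): v₀ = 17.0 m/s, a = 1.5 m/s².
v² = v₀² + 2aΔx = 17.0² + 2·1.5·75 = 514 → v = 22.7 m/s
t = (v − v₀)/a = (22.7 − 17.0)/1.5 = 3.78 s

Phase 2 (decelerating): v₀ = 22.7 m/s, a = -1.1 m/s².
v = v₀ + at → t = (18.5 − 22.7) / -1.1 = 3.79 s
v² = v₀² + 2aΔx → Δx = (18.5² − 22.7²)/(2·-1.1) = 78.1 m

Phase 3 (constant speed): v₀ = 18.5 m/s, a = 0 m/s².
v = v₀ + at = 18.5 + (0)(18) = 18.5 m/s
Δx = v₀t + ½at² = 18.5·18 + 0.5·0·18² = 333 m
Total distance = 75.0 + 78.1 + 333 = 486 m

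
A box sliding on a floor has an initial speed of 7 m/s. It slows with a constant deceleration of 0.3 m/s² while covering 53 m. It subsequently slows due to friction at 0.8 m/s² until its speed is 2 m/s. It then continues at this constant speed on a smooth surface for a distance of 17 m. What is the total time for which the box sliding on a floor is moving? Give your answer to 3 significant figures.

Phase 1 (decelerating): v₀ = 7.00 m/s, a = -0.3 m/s².
v² = v₀² + 2aΔx = 7.00² + 2·-0.3·53 = 17.2 → v = 4.15 m/s
t = (v − v₀)/a = (4.15 − 7.00)/-0.3 = 9.51 s

Phase 2 (decelerating): v₀ = 4.15 m/s, a = -0.8 m/s².
v = v₀ + at → t = (2 − 4.15) / -0.8 = 2.68 s
v² = v₀² + 2aΔx → Δx = (2² − 4.15²)/(2·-0.8) = 8.25 m

Phase 3 (constant speed): v₀ = 2.00 m/s, a = 0 m/s².
Constant speed: t = d/v = 17/2.00 = 8.50 s
Total time = 9.51 + 2.68 + 8.50 = 20.7 s

20.7 s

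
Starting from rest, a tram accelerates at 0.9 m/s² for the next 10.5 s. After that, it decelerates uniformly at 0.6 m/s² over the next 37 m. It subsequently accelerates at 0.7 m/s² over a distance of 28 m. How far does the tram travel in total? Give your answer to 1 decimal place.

114.6 m

Phase 1 (accelerating): v₀ = 0 m/s, a = 0.9 m/s².
v = v₀ + at = 0 + (0.9)(10.5) = 9.45 m/s
Δx = v₀t + ½at² = 0·10.5 + 0.5·0.9·10.5² = 49.6 m

Phase 2 (decelerating): v₀ = 9.45 m/s, a = -0.6 m/s².
v² = v₀² + 2aΔx = 9.45² + 2·-0.6·37 = 44.9 → v = 6.70 m/s
t = (v − v₀)/a = (6.70 − 9.45)/-0.6 = 4.58 s

Phase 3 (accelerating): v₀ = 6.70 m/s, a = 0.7 m/s².
v² = v₀² + 2aΔx = 6.70² + 2·0.7·28 = 84.1 → v = 9.17 m/s
t = (v − v₀)/a = (9.17 − 6.70)/0.7 = 3.53 s
Total distance = 49.6 + 37.0 + 28.0 = 115 m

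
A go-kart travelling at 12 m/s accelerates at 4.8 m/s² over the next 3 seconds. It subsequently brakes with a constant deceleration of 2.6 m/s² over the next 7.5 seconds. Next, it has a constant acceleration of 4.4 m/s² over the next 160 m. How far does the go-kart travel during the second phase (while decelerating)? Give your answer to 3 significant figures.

125 m

Phase 1 (accelerating): v₀ = 12.0 m/s, a = 4.8 m/s².
v = v₀ + at = 12.0 + (4.8)(3) = 26.4 m/s
Δx = v₀t + ½at² = 12.0·3 + 0.5·4.8·3² = 57.6 m

Phase 2 (decelerating): v₀ = 26.4 m/s, a = -2.6 m/s².
v = v₀ + at = 26.4 + (-2.6)(7.5) = 6.90 m/s
Δx = v₀t + ½at² = 26.4·7.5 + 0.5·-2.6·7.5² = 125 m
Distance in phase 2 = 125 m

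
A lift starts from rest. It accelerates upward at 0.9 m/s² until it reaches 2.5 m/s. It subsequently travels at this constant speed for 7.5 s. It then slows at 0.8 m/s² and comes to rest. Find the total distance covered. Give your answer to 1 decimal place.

26.1 m

Phase 1 (accelerating): v₀ = 0 m/s, a = 0.9 m/s².
v = v₀ + at → t = (2.5 − 0) / 0.9 = 2.78 s
v² = v₀² + 2aΔx → Δx = (2.5² − 0²)/(2·0.9) = 3.47 m

Phase 2 (constant speed): v₀ = 2.50 m/s, a = 0 m/s².
v = v₀ + at = 2.50 + (0)(7.5) = 2.50 m/s
Δx = v₀t + ½at² = 2.50·7.5 + 0.5·0·7.5² = 18.8 m

Phase 3 (decelerating): v₀ = 2.50 m/s, a = -0.8 m/s².
v = v₀ + at → t = (0 − 2.50) / -0.8 = 3.12 s
v² = v₀² + 2aΔx → Δx = (0² − 2.50²)/(2·-0.8) = 3.91 m
Total distance = 3.47 + 18.8 + 3.91 = 26.1 m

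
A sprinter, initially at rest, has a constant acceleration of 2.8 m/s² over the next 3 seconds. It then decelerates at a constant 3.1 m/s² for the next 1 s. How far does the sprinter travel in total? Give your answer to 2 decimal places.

19.45 m

Phase 1 (accelerating): v₀ = 0 m/s, a = 2.8 m/s².
v = v₀ + at = 0 + (2.8)(3) = 8.40 m/s
Δx = v₀t + ½at² = 0·3 + 0.5·2.8·3² = 12.6 m

Phase 2 (decelerating): v₀ = 8.40 m/s, a = -3.1 m/s².
v = v₀ + at = 8.40 + (-3.1)(1) = 5.30 m/s
Δx = v₀t + ½at² = 8.40·1 + 0.5·-3.1·1² = 6.85 m
Total distance = 12.6 + 6.85 = 19.4 m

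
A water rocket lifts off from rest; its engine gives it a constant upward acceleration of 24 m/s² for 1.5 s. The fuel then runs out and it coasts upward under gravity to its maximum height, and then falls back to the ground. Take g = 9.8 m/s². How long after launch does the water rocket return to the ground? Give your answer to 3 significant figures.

9.53 s

Phase 1 (powered ascent): v₀ = 0 m/s, a = 24 m/s².
v = v₀ + at = 0 + (24)(1.5) = 36.0 m/s
Δx = v₀t + ½at² = 0·1.5 + 0.5·24·1.5² = 27.0 m

Phase 2 (coasting upward): v₀ = 36.0 m/s, a = -9.8 m/s².
v = v₀ + at → t = (0 − 36.0) / -9.8 = 3.67 s
v² = v₀² + 2aΔx → Δx = (0² − 36.0²)/(2·-9.8) = 66.1 m

Phase 3 (free fall): v₀ = 0 m/s, a = -9.8 m/s².
Falls 93.1 m from rest: t = √(2·93.1/9.8) = 4.36 s; v = g·t = 42.7 m/s.
Total time = 1.50 + 3.67 + 4.36 = 9.53 s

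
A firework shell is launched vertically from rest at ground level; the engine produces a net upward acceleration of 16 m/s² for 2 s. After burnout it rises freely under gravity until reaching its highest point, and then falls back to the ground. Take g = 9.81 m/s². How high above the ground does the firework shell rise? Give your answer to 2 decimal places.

Phase 1 (powered ascent): v₀ = 0 m/s, a = 16 m/s².
v = v₀ + at = 0 + (16)(2) = 32.0 m/s
Δx = v₀t + ½at² = 0·2 + 0.5·16·2² = 32.0 m

Phase 2 (coasting upward): v₀ = 32.0 m/s, a = -9.81 m/s².
v = v₀ + at → t = (0 − 32.0) / -9.81 = 3.26 s
v² = v₀² + 2aΔx → Δx = (0² − 32.0²)/(2·-9.81) = 52.2 m
Maximum height = 32.0 + 52.2 = 84.2 m

84.19 m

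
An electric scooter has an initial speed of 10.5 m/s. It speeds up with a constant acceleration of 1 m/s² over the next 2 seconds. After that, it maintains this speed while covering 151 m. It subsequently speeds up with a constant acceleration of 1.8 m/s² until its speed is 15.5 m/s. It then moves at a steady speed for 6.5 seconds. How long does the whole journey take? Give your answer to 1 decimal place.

Phase 1 (accelerating): v₀ = 10.5 m/s, a = 1 m/s².
v = v₀ + at = 10.5 + (1)(2) = 12.5 m/s
Δx = v₀t + ½at² = 10.5·2 + 0.5·1·2² = 23.0 m

Phase 2 (constant speed): v₀ = 12.5 m/s, a = 0 m/s².
Constant speed: t = d/v = 151/12.5 = 12.1 s

Phase 3 (accelerating): v₀ = 12.5 m/s, a = 1.8 m/s².
v = v₀ + at → t = (15.5 − 12.5) / 1.8 = 1.67 s
v² = v₀² + 2aΔx → Δx = (15.5² − 12.5²)/(2·1.8) = 23.3 m

Phase 4 (constant speed): v₀ = 15.5 m/s, a = 0 m/s².
v = v₀ + at = 15.5 + (0)(6.5) = 15.5 m/s
Δx = v₀t + ½at² = 15.5·6.5 + 0.5·0·6.5² = 101 m
Total time = 2.00 + 12.1 + 1.67 + 6.50 = 22.2 s

22.2 s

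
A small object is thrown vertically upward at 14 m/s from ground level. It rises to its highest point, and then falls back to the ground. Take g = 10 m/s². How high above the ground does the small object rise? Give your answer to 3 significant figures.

Phase 1 (rising): v₀ = 14.0 m/s, a = -10 m/s².
v = v₀ + at → t = (0 − 14.0) / -10 = 1.40 s
v² = v₀² + 2aΔx → Δx = (0² − 14.0²)/(2·-10) = 9.80 m
Maximum height = 9.80 m

9.80 m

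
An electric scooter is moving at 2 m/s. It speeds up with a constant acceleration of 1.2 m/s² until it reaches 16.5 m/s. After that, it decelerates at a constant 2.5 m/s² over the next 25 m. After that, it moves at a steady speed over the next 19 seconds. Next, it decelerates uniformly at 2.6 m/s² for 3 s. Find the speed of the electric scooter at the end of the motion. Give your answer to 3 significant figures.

Phase 1 (accelerating): v₀ = 2.00 m/s, a = 1.2 m/s².
v = v₀ + at → t = (16.5 − 2.00) / 1.2 = 12.1 s
v² = v₀² + 2aΔx → Δx = (16.5² − 2.00²)/(2·1.2) = 112 m

Phase 2 (decelerating): v₀ = 16.5 m/s, a = -2.5 m/s².
v² = v₀² + 2aΔx = 16.5² + 2·-2.5·25 = 147 → v = 12.1 m/s
t = (v − v₀)/a = (12.1 − 16.5)/-2.5 = 1.75 s

Phase 3 (constant speed): v₀ = 12.1 m/s, a = 0 m/s².
v = v₀ + at = 12.1 + (0)(19) = 12.1 m/s
Δx = v₀t + ½at² = 12.1·19 + 0.5·0·19² = 231 m

Phase 4 (decelerating): v₀ = 12.1 m/s, a = -2.6 m/s².
v = v₀ + at = 12.1 + (-2.6)(3) = 4.33 m/s
Δx = v₀t + ½at² = 12.1·3 + 0.5·-2.6·3² = 24.7 m
Final speed = 4.33 m/s

4.33 m/s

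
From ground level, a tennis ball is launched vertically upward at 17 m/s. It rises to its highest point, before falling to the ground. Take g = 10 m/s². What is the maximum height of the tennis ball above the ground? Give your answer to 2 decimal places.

14.45 m

Phase 1 (rising): v₀ = 17.0 m/s, a = -10 m/s².
v = v₀ + at → t = (0 − 17.0) / -10 = 1.70 s
v² = v₀² + 2aΔx → Δx = (0² − 17.0²)/(2·-10) = 14.4 m
Maximum height = 14.4 m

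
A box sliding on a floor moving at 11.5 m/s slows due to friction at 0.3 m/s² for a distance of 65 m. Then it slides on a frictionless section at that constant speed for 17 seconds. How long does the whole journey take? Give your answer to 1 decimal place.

Phase 1 (decelerating): v₀ = 11.5 m/s, a = -0.3 m/s².
v² = v₀² + 2aΔx = 11.5² + 2·-0.3·65 = 93.2 → v = 9.66 m/s
t = (v − v₀)/a = (9.66 − 11.5)/-0.3 = 6.14 s

Phase 2 (constant speed): v₀ = 9.66 m/s, a = 0 m/s².
v = v₀ + at = 9.66 + (0)(17) = 9.66 m/s
Δx = v₀t + ½at² = 9.66·17 + 0.5·0·17² = 164 m
Total time = 6.14 + 17.0 = 23.1 s

23.1 s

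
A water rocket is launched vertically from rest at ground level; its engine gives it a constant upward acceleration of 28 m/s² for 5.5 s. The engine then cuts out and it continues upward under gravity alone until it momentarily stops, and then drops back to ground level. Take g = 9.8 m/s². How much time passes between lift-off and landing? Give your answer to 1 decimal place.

39.5 s

Phase 1 (powered ascent): v₀ = 0 m/s, a = 28 m/s².
v = v₀ + at = 0 + (28)(5.5) = 154 m/s
Δx = v₀t + ½at² = 0·5.5 + 0.5·28·5.5² = 424 m

Phase 2 (coasting upward): v₀ = 154 m/s, a = -9.8 m/s².
v = v₀ + at → t = (0 − 154) / -9.8 = 15.7 s
v² = v₀² + 2aΔx → Δx = (0² − 154²)/(2·-9.8) = 1210 m

Phase 3 (free fall): v₀ = 0 m/s, a = -9.8 m/s².
Falls 1630 m from rest: t = √(2·1630/9.8) = 18.3 s; v = g·t = 179 m/s.
Total time = 5.50 + 15.7 + 18.3 = 39.5 s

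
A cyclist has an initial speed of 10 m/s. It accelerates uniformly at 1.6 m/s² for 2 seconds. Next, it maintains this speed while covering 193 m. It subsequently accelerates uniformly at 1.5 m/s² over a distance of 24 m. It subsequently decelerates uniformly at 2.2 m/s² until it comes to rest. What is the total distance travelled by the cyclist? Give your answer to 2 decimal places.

296.16 m

Phase 1 (accelerating): v₀ = 10.0 m/s, a = 1.6 m/s².
v = v₀ + at = 10.0 + (1.6)(2) = 13.2 m/s
Δx = v₀t + ½at² = 10.0·2 + 0.5·1.6·2² = 23.2 m

Phase 2 (constant speed): v₀ = 13.2 m/s, a = 0 m/s².
Constant speed: t = d/v = 193/13.2 = 14.6 s

Phase 3 (accelerating): v₀ = 13.2 m/s, a = 1.5 m/s².
v² = v₀² + 2aΔx = 13.2² + 2·1.5·24 = 246 → v = 15.7 m/s
t = (v − v₀)/a = (15.7 − 13.2)/1.5 = 1.66 s

Phase 4 (decelerating): v₀ = 15.7 m/s, a = -2.2 m/s².
v = v₀ + at → t = (0 − 15.7) / -2.2 = 7.13 s
v² = v₀² + 2aΔx → Δx = (0² − 15.7²)/(2·-2.2) = 56.0 m
Total distance = 23.2 + 193 + 24.0 + 56.0 = 296 m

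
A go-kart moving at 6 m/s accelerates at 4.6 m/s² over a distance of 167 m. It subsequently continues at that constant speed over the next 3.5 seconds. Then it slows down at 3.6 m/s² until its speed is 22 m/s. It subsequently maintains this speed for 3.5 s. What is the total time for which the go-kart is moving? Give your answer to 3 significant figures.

19.2 s

Phase 1 (accelerating): v₀ = 6.00 m/s, a = 4.6 m/s².
v² = v₀² + 2aΔx = 6.00² + 2·4.6·167 = 1570 → v = 39.7 m/s
t = (v − v₀)/a = (39.7 − 6.00)/4.6 = 7.32 s

Phase 2 (constant speed): v₀ = 39.7 m/s, a = 0 m/s².
v = v₀ + at = 39.7 + (0)(3.5) = 39.7 m/s
Δx = v₀t + ½at² = 39.7·3.5 + 0.5·0·3.5² = 139 m

Phase 3 (decelerating): v₀ = 39.7 m/s, a = -3.6 m/s².
v = v₀ + at → t = (22 − 39.7) / -3.6 = 4.90 s
v² = v₀² + 2aΔx → Δx = (22² − 39.7²)/(2·-3.6) = 151 m

Phase 4 (constant speed): v₀ = 22.0 m/s, a = 0 m/s².
v = v₀ + at = 22.0 + (0)(3.5) = 22.0 m/s
Δx = v₀t + ½at² = 22.0·3.5 + 0.5·0·3.5² = 77.0 m
Total time = 7.32 + 3.50 + 4.90 + 3.50 = 19.2 s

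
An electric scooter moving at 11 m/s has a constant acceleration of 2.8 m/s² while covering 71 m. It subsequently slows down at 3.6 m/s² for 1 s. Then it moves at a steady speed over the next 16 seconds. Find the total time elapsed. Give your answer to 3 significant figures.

Phase 1 (accelerating): v₀ = 11.0 m/s, a = 2.8 m/s².
v² = v₀² + 2aΔx = 11.0² + 2·2.8·71 = 519 → v = 22.8 m/s
t = (v − v₀)/a = (22.8 − 11.0)/2.8 = 4.20 s

Phase 2 (decelerating): v₀ = 22.8 m/s, a = -3.6 m/s².
v = v₀ + at = 22.8 + (-3.6)(1) = 19.2 m/s
Δx = v₀t + ½at² = 22.8·1 + 0.5·-3.6·1² = 21.0 m

Phase 3 (constant speed): v₀ = 19.2 m/s, a = 0 m/s².
v = v₀ + at = 19.2 + (0)(16) = 19.2 m/s
Δx = v₀t + ½at² = 19.2·16 + 0.5·0·16² = 307 m
Total time = 4.20 + 1.00 + 16.0 = 21.2 s

21.2 s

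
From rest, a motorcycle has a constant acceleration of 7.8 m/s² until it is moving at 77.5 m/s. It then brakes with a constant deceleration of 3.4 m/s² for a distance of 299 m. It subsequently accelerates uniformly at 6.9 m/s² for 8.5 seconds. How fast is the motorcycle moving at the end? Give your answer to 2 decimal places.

121.68 m/s

Phase 1 (accelerating): v₀ = 0 m/s, a = 7.8 m/s².
v = v₀ + at → t = (77.5 − 0) / 7.8 = 9.94 s
v² = v₀² + 2aΔx → Δx = (77.5² − 0²)/(2·7.8) = 385 m

Phase 2 (decelerating): v₀ = 77.5 m/s, a = -3.4 m/s².
v² = v₀² + 2aΔx = 77.5² + 2·-3.4·299 = 3970 → v = 63.0 m/s
t = (v − v₀)/a = (63.0 − 77.5)/-3.4 = 4.26 s

Phase 3 (accelerating): v₀ = 63.0 m/s, a = 6.9 m/s².
v = v₀ + at = 63.0 + (6.9)(8.5) = 122 m/s
Δx = v₀t + ½at² = 63.0·8.5 + 0.5·6.9·8.5² = 785 m
Final speed = 122 m/s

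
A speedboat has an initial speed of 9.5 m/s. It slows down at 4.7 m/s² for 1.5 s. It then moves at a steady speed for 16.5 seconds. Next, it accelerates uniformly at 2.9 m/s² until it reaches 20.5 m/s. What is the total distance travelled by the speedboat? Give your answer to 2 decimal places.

Phase 1 (decelerating): v₀ = 9.50 m/s, a = -4.7 m/s².
v = v₀ + at = 9.50 + (-4.7)(1.5) = 2.45 m/s
Δx = v₀t + ½at² = 9.50·1.5 + 0.5·-4.7·1.5² = 8.96 m

Phase 2 (constant speed): v₀ = 2.45 m/s, a = 0 m/s².
v = v₀ + at = 2.45 + (0)(16.5) = 2.45 m/s
Δx = v₀t + ½at² = 2.45·16.5 + 0.5·0·16.5² = 40.4 m

Phase 3 (accelerating): v₀ = 2.45 m/s, a = 2.9 m/s².
v = v₀ + at → t = (20.5 − 2.45) / 2.9 = 6.22 s
v² = v₀² + 2aΔx → Δx = (20.5² − 2.45²)/(2·2.9) = 71.4 m
Total distance = 8.96 + 40.4 + 71.4 = 121 m

120.81 m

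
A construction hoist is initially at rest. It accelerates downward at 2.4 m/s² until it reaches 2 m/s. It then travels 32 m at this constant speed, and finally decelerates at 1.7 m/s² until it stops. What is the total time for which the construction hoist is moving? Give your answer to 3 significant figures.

Phase 1 (accelerating): v₀ = 0 m/s, a = 2.4 m/s².
v = v₀ + at → t = (2 − 0) / 2.4 = 0.833 s
v² = v₀² + 2aΔx → Δx = (2² − 0²)/(2·2.4) = 0.833 m

Phase 2 (constant speed): v₀ = 2.00 m/s, a = 0 m/s².
Constant speed: t = d/v = 32/2.00 = 16.0 s

Phase 3 (decelerating): v₀ = 2.00 m/s, a = -1.7 m/s².
v = v₀ + at → t = (0 − 2.00) / -1.7 = 1.18 s
v² = v₀² + 2aΔx → Δx = (0² − 2.00²)/(2·-1.7) = 1.18 m
Total time = 0.833 + 16.0 + 1.18 = 18.0 s

18.0 s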